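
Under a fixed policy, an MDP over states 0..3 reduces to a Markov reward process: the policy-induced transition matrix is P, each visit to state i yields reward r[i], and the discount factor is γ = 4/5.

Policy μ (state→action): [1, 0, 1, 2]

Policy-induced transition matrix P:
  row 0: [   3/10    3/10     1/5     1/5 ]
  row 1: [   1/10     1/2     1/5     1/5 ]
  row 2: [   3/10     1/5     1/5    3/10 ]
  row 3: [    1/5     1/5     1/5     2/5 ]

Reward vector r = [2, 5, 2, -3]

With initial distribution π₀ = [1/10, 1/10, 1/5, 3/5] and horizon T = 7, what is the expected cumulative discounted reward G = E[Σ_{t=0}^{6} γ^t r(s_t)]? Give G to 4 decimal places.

G = 3.3960

t=0: π = [0.1000, 0.1000, 0.2000, 0.6000], E[r] = -0.7000, γ^t·E[r] = -0.700000, running G = -0.700000
t=1: π = [0.2200, 0.2400, 0.2000, 0.3400], E[r] = 1.0200, γ^t·E[r] = 0.816000, running G = 0.116000
t=2: π = [0.2180, 0.2940, 0.2000, 0.2880], E[r] = 1.4420, γ^t·E[r] = 0.922880, running G = 1.038880
t=3: π = [0.2124, 0.3100, 0.2000, 0.2776], E[r] = 1.5420, γ^t·E[r] = 0.789504, running G = 1.828384
t=4: π = [0.2102, 0.3142, 0.2000, 0.2755], E[r] = 1.5651, γ^t·E[r] = 0.641073, running G = 2.469457
t=5: π = [0.2096, 0.3153, 0.2000, 0.2751], E[r] = 1.5704, γ^t·E[r] = 0.514578, running G = 2.984035
t=6: π = [0.2094, 0.3155, 0.2000, 0.2750], E[r] = 1.5715, γ^t·E[r] = 0.411970, running G = 3.396006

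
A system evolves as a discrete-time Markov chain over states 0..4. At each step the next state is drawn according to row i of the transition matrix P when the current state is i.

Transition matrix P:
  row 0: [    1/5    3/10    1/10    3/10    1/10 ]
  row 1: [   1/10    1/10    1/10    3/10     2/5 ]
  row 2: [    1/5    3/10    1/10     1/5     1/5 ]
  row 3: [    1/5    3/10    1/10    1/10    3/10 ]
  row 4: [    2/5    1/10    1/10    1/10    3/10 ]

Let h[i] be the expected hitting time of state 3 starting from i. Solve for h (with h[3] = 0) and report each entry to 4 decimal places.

h = [4.0573, 4.2959, 4.5585, 0.0000, 5.0119]

First-step conditioning: h[3] = 0; for i ≠ 3, h[i] = 1 + Σ_k P[i][k]·h[k].
  h[0] = 1 + 1/5·h[0] + 3/10·h[1] + 1/10·h[2] + 1/10·h[4]
  h[1] = 1 + 1/10·h[0] + 1/10·h[1] + 1/10·h[2] + 2/5·h[4]
  h[2] = 1 + 1/5·h[0] + 3/10·h[1] + 1/10·h[2] + 1/5·h[4]
  h[4] = 1 + 2/5·h[0] + 1/10·h[1] + 1/10·h[2] + 3/10·h[4]
Solving the 4×4 linear system over states ≠ 3 gives exactly h = [1700/419, 1800/419, 1910/419, 0, 2100/419] (h[3] = 0 is the target).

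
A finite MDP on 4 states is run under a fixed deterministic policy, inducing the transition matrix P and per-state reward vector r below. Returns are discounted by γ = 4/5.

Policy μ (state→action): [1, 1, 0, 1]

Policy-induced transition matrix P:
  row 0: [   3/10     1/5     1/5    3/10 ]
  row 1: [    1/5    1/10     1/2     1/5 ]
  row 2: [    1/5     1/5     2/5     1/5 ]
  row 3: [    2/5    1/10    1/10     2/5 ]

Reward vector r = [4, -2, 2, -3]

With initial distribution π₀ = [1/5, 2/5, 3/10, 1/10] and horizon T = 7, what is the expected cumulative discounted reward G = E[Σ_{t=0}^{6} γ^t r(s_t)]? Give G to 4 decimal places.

G = 1.9806

t=0: π = [0.2000, 0.4000, 0.3000, 0.1000], E[r] = 0.3000, γ^t·E[r] = 0.300000, running G = 0.300000
t=1: π = [0.2400, 0.1500, 0.3700, 0.2400], E[r] = 0.6800, γ^t·E[r] = 0.544000, running G = 0.844000
t=2: π = [0.2720, 0.1610, 0.2950, 0.2720], E[r] = 0.5400, γ^t·E[r] = 0.345600, running G = 1.189600
t=3: π = [0.2816, 0.1567, 0.2801, 0.2816], E[r] = 0.5284, γ^t·E[r] = 0.270541, running G = 1.460141
t=4: π = [0.2845, 0.1562, 0.2749, 0.2845], E[r] = 0.5219, γ^t·E[r] = 0.213762, running G = 1.673903
t=5: π = [0.2853, 0.1559, 0.2734, 0.2853], E[r] = 0.5202, γ^t·E[r] = 0.170468, running G = 1.844371
t=6: π = [0.2856, 0.1559, 0.2729, 0.2856], E[r] = 0.5197, γ^t·E[r] = 0.136237, running G = 1.980608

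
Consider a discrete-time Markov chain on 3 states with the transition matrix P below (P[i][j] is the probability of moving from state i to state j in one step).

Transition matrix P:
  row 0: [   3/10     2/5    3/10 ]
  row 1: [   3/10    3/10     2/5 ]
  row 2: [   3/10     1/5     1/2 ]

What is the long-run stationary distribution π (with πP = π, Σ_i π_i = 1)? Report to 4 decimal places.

Balance equations π_j = Σ_i π_i·P[i][j]:
  π_0 = 3/10·π_0 + 3/10·π_1 + 3/10·π_2
  π_1 = 2/5·π_0 + 3/10·π_1 + 1/5·π_2
  normalize: π_0 + π_1 + π_2 = 1
Solving the linear system gives exactly π = [3/10, 13/45, 37/90].

π = [0.3000, 0.2889, 0.4111]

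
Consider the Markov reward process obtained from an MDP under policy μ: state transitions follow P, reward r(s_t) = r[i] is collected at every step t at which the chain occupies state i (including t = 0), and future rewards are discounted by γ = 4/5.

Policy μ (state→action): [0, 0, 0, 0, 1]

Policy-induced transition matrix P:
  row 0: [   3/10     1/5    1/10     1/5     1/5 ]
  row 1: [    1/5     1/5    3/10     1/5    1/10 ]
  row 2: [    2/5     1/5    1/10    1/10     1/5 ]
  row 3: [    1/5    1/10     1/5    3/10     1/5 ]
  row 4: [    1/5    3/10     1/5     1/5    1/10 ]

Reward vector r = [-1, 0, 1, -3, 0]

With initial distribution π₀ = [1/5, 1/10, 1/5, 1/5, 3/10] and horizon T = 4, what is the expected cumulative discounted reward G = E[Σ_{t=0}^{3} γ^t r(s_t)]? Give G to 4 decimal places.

t=0: π = [0.2000, 0.1000, 0.2000, 0.2000, 0.3000], E[r] = -0.6000, γ^t·E[r] = -0.600000, running G = -0.600000
t=1: π = [0.2600, 0.2100, 0.1700, 0.2000, 0.1600], E[r] = -0.6900, γ^t·E[r] = -0.552000, running G = -1.152000
t=2: π = [0.2600, 0.1960, 0.1780, 0.2030, 0.1630], E[r] = -0.6910, γ^t·E[r] = -0.442240, running G = -1.594240
t=3: π = [0.2616, 0.1960, 0.1758, 0.2025, 0.1641], E[r] = -0.6933, γ^t·E[r] = -0.354970, running G = -1.949210

G = -1.9492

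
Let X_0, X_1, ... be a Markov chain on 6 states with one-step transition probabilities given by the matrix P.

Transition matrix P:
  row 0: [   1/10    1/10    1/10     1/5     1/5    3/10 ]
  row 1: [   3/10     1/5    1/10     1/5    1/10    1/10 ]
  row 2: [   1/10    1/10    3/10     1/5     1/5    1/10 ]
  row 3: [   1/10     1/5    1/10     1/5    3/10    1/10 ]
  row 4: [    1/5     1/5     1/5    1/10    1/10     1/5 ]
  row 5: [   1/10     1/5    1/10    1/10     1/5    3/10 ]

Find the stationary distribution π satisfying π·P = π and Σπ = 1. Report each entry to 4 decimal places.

π = [0.1521, 0.1700, 0.1477, 0.1633, 0.1812, 0.1857]

Balance equations π_j = Σ_i π_i·P[i][j]:
  π_0 = 1/10·π_0 + 3/10·π_1 + 1/10·π_2 + 1/10·π_3 + 1/5·π_4 + 1/10·π_5
  π_1 = 1/10·π_0 + 1/5·π_1 + 1/10·π_2 + 1/5·π_3 + 1/5·π_4 + 1/5·π_5
  π_2 = 1/10·π_0 + 1/10·π_1 + 3/10·π_2 + 1/10·π_3 + 1/5·π_4 + 1/10·π_5
  π_3 = 1/5·π_0 + 1/5·π_1 + 1/5·π_2 + 1/5·π_3 + 1/10·π_4 + 1/10·π_5
  π_4 = 1/5·π_0 + 1/10·π_1 + 1/5·π_2 + 3/10·π_3 + 1/10·π_4 + 1/5·π_5
  normalize: π_0 + π_1 + π_2 + π_3 + π_4 + π_5 = 1
Solving the linear system gives exactly π = [68/447, 76/447, 22/149, 73/447, 27/149, 83/447].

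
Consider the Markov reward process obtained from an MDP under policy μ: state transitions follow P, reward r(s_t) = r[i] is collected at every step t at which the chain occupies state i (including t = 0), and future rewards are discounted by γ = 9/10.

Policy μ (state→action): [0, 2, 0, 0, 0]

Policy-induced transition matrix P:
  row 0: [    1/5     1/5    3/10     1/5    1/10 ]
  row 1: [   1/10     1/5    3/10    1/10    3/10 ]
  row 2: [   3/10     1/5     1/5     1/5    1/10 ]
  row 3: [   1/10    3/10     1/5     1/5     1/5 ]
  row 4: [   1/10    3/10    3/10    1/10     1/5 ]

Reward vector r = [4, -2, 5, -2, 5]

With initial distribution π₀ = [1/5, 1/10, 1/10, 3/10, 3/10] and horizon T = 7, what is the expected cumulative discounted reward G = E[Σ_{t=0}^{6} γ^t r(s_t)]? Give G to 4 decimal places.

G = 10.6595

t=0: π = [0.2000, 0.1000, 0.1000, 0.3000, 0.3000], E[r] = 2.0000, γ^t·E[r] = 2.000000, running G = 2.000000
t=1: π = [0.1400, 0.2600, 0.2600, 0.1600, 0.1800], E[r] = 1.9200, γ^t·E[r] = 1.728000, running G = 3.728000
t=2: π = [0.1660, 0.2340, 0.2580, 0.1560, 0.1860], E[r] = 2.1040, γ^t·E[r] = 1.704240, running G = 5.432240
t=3: π = [0.1682, 0.2342, 0.2586, 0.1580, 0.1810], E[r] = 2.0864, γ^t·E[r] = 1.520986, running G = 6.953226
t=4: π = [0.1685, 0.2339, 0.2583, 0.1585, 0.1807], E[r] = 2.0848, γ^t·E[r] = 1.367837, running G = 8.321063
t=5: π = [0.1685, 0.2339, 0.2583, 0.1585, 0.1807], E[r] = 2.0843, γ^t·E[r] = 1.230742, running G = 9.551805
t=6: π = [0.1685, 0.2339, 0.2583, 0.1585, 0.1807], E[r] = 2.0843, γ^t·E[r] = 1.107658, running G = 10.659463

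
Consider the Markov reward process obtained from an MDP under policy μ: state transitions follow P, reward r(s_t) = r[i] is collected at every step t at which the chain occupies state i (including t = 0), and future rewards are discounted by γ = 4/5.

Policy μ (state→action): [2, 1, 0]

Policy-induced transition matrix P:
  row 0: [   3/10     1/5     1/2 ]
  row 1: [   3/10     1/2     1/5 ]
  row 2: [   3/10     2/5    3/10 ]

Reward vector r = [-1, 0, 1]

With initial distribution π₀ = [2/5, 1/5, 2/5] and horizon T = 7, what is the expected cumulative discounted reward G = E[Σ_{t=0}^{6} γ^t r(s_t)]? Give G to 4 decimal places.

G = 0.0984

t=0: π = [0.4000, 0.2000, 0.4000], E[r] = 0.0000, γ^t·E[r] = 0.000000, running G = 0.000000
t=1: π = [0.3000, 0.3400, 0.3600], E[r] = 0.0600, γ^t·E[r] = 0.048000, running G = 0.048000
t=2: π = [0.3000, 0.3740, 0.3260], E[r] = 0.0260, γ^t·E[r] = 0.016640, running G = 0.064640
t=3: π = [0.3000, 0.3774, 0.3226], E[r] = 0.0226, γ^t·E[r] = 0.011571, running G = 0.076211
t=4: π = [0.3000, 0.3777, 0.3223], E[r] = 0.0223, γ^t·E[r] = 0.009118, running G = 0.085329
t=5: π = [0.3000, 0.3778, 0.3222], E[r] = 0.0222, γ^t·E[r] = 0.007283, running G = 0.092612
t=6: π = [0.3000, 0.3778, 0.3222], E[r] = 0.0222, γ^t·E[r] = 0.005826, running G = 0.098437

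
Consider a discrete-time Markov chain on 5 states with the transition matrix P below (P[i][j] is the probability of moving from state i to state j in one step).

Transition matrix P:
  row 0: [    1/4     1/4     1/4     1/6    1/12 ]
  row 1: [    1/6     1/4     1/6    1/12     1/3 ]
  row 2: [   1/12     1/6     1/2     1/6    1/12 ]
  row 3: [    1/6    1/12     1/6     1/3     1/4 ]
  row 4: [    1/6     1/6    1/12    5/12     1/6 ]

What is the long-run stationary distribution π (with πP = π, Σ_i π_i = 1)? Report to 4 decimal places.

π = [0.1593, 0.1748, 0.2472, 0.2370, 0.1817]

Balance equations π_j = Σ_i π_i·P[i][j]:
  π_0 = 1/4·π_0 + 1/6·π_1 + 1/12·π_2 + 1/6·π_3 + 1/6·π_4
  π_1 = 1/4·π_0 + 1/4·π_1 + 1/6·π_2 + 1/12·π_3 + 1/6·π_4
  π_2 = 1/4·π_0 + 1/6·π_1 + 1/2·π_2 + 1/6·π_3 + 1/12·π_4
  π_3 = 1/6·π_0 + 1/12·π_1 + 1/6·π_2 + 1/3·π_3 + 5/12·π_4
  normalize: π_0 + π_1 + π_2 + π_3 + π_4 = 1
Solving the linear system gives exactly π = [1799/11290, 1973/11290, 2791/11290, 1338/5645, 2051/11290].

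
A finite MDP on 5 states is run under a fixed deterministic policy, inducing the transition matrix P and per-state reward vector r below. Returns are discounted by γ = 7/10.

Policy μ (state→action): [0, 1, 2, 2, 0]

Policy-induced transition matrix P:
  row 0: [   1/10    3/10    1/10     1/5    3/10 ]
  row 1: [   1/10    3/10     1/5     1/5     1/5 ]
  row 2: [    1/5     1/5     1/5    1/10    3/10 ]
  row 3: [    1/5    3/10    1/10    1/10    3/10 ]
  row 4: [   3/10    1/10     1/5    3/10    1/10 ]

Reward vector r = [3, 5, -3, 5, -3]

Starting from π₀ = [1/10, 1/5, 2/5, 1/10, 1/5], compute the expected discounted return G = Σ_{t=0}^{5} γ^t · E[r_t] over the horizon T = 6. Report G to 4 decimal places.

t=0: π = [0.1000, 0.2000, 0.4000, 0.1000, 0.2000], E[r] = 0.0000, γ^t·E[r] = 0.000000, running G = 0.000000
t=1: π = [0.1900, 0.2200, 0.1800, 0.1700, 0.2400], E[r] = 1.2600, γ^t·E[r] = 0.882000, running G = 0.882000
t=2: π = [0.1830, 0.2340, 0.1640, 0.1890, 0.2300], E[r] = 1.4820, γ^t·E[r] = 0.726180, running G = 1.608180
t=3: π = [0.1813, 0.2376, 0.1628, 0.1877, 0.2306], E[r] = 1.4902, γ^t·E[r] = 0.511139, running G = 2.119319
t=4: π = [0.1812, 0.2376, 0.1631, 0.1880, 0.2301], E[r] = 1.4919, γ^t·E[r] = 0.358205, running G = 2.477524
t=5: π = [0.1811, 0.2377, 0.1631, 0.1879, 0.2302], E[r] = 1.4913, γ^t·E[r] = 0.250651, running G = 2.728174

G = 2.7282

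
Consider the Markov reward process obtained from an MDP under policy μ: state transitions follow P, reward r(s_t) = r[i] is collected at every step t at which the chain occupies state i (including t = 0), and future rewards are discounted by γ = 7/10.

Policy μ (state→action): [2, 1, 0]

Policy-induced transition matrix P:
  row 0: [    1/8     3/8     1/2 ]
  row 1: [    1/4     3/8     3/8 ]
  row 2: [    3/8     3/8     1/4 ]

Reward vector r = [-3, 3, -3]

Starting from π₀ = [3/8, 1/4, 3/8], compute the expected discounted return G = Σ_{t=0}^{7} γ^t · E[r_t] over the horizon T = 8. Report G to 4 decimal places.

t=0: π = [0.3750, 0.2500, 0.3750], E[r] = -1.5000, γ^t·E[r] = -1.500000, running G = -1.500000
t=1: π = [0.2500, 0.3750, 0.3750], E[r] = -0.7500, γ^t·E[r] = -0.525000, running G = -2.025000
t=2: π = [0.2656, 0.3750, 0.3594], E[r] = -0.7500, γ^t·E[r] = -0.367500, running G = -2.392500
t=3: π = [0.2617, 0.3750, 0.3633], E[r] = -0.7500, γ^t·E[r] = -0.257250, running G = -2.649750
t=4: π = [0.2627, 0.3750, 0.3623], E[r] = -0.7500, γ^t·E[r] = -0.180075, running G = -2.829825
t=5: π = [0.2625, 0.3750, 0.3625], E[r] = -0.7500, γ^t·E[r] = -0.126053, running G = -2.955878
t=6: π = [0.2625, 0.3750, 0.3625], E[r] = -0.7500, γ^t·E[r] = -0.088237, running G = -3.044114
t=7: π = [0.2625, 0.3750, 0.3625], E[r] = -0.7500, γ^t·E[r] = -0.061766, running G = -3.105880

G = -3.1059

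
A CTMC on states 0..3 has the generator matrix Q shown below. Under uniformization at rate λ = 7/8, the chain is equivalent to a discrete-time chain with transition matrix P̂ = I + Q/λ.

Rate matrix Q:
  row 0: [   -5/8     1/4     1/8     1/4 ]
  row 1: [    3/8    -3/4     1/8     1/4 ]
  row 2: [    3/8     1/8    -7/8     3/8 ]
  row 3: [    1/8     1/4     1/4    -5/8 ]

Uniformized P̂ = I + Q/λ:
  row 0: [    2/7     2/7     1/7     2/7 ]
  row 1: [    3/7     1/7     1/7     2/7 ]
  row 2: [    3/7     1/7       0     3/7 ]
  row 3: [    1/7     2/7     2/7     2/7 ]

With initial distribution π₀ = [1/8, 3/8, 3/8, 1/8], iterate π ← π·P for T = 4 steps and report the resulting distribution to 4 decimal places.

π = [0.2965, 0.2305, 0.1643, 0.3087]

t=0: π = [0.1250, 0.3750, 0.3750, 0.1250]
t=1: π = [0.3750, 0.1786, 0.1071, 0.3393]
t=2: π = [0.2781, 0.2449, 0.1760, 0.3010]
t=3: π = [0.3028, 0.2256, 0.1607, 0.3109]
t=4: π = [0.2965, 0.2305, 0.1643, 0.3087]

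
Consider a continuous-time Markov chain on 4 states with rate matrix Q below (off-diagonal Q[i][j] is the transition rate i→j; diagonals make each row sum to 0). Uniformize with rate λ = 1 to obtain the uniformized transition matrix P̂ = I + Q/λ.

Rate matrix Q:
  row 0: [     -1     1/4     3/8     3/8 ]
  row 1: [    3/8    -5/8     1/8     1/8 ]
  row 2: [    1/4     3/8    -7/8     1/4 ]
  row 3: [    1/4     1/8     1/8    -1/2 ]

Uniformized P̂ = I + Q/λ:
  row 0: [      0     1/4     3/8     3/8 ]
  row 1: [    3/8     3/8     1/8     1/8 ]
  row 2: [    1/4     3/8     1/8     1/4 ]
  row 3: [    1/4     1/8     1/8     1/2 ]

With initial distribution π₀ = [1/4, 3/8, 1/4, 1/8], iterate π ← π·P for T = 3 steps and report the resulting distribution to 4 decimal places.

π = [0.2273, 0.2695, 0.1826, 0.3206]

t=0: π = [0.2500, 0.3750, 0.2500, 0.1250]
t=1: π = [0.2344, 0.3125, 0.1875, 0.2656]
t=2: π = [0.2305, 0.2793, 0.1836, 0.3066]
t=3: π = [0.2273, 0.2695, 0.1826, 0.3206]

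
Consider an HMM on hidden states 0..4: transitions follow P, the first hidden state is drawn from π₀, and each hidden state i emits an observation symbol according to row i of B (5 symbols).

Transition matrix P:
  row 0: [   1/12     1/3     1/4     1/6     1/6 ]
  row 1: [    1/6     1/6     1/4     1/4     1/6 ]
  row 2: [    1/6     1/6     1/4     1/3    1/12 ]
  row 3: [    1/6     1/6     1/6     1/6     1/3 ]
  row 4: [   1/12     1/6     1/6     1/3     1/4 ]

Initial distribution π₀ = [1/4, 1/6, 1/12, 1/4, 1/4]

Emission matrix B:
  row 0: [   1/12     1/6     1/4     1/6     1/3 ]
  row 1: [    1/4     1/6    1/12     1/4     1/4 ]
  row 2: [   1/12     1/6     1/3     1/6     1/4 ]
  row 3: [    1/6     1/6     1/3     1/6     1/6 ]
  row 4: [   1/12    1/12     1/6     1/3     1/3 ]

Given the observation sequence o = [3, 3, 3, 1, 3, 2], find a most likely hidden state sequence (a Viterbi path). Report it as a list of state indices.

t=0: δ = [4.167e-02, 4.167e-02, 1.389e-02, 4.167e-02, 8.333e-02]  (obs o_0=3)
t=1: δ = [1.157e-03, 3.472e-03, 2.315e-03, 4.630e-03, 6.944e-03]  ψ = [1, 0, 4, 4, 4]  (obs o_1=3)
t=2: δ = [1.286e-04, 2.894e-04, 1.929e-04, 3.858e-04, 5.787e-04]  ψ = [3, 4, 4, 4, 4]  (obs o_2=3)
t=3: δ = [1.072e-05, 1.608e-05, 1.608e-05, 3.215e-05, 1.206e-05]  ψ = [3, 4, 4, 4, 4]  (obs o_3=1)
t=4: δ = [8.931e-07, 1.340e-06, 8.931e-07, 8.931e-07, 3.572e-06]  ψ = [3, 3, 3, 2, 3]  (obs o_4=3)
t=5: δ = [7.442e-08, 4.961e-08, 1.985e-07, 3.969e-07, 1.488e-07]  ψ = [4, 4, 4, 4, 4]  (obs o_5=2)
backtrack: best end state = 3; path = [4, 4, 4, 3, 4, 3]

path = [4, 4, 4, 3, 4, 3]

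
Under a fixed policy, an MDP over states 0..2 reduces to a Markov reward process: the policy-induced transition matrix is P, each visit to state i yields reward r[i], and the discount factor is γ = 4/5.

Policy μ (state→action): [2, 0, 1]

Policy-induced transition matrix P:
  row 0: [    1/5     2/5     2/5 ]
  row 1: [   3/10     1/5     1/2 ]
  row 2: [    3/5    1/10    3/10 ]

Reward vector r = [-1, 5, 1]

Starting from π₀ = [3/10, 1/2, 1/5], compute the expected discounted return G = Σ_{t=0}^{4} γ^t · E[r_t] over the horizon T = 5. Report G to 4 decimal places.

G = 5.2537

t=0: π = [0.3000, 0.5000, 0.2000], E[r] = 2.4000, γ^t·E[r] = 2.400000, running G = 2.400000
t=1: π = [0.3300, 0.2400, 0.4300], E[r] = 1.3000, γ^t·E[r] = 1.040000, running G = 3.440000
t=2: π = [0.3960, 0.2230, 0.3810], E[r] = 1.1000, γ^t·E[r] = 0.704000, running G = 4.144000
t=3: π = [0.3747, 0.2411, 0.3842], E[r] = 1.2150, γ^t·E[r] = 0.622080, running G = 4.766080
t=4: π = [0.3778, 0.2365, 0.3857], E[r] = 1.1905, γ^t·E[r] = 0.487629, running G = 5.253709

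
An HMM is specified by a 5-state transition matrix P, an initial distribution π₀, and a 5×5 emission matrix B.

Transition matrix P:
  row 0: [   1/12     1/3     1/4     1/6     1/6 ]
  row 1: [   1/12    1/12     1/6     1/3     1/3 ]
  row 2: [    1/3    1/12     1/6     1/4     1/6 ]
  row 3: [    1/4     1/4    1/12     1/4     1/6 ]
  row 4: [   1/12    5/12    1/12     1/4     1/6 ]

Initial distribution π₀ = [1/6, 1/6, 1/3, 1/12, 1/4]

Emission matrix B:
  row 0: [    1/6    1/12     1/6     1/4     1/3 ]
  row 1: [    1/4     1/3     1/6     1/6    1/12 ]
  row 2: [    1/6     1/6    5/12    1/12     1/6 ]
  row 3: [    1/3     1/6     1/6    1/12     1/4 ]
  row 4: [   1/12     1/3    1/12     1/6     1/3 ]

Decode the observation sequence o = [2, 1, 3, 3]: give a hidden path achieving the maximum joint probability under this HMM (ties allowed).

t=0: δ = [2.778e-02, 2.778e-02, 1.389e-01, 1.389e-02, 2.083e-02]  (obs o_0=2)
t=1: δ = [3.858e-03, 3.858e-03, 3.858e-03, 5.787e-03, 7.716e-03]  ψ = [2, 2, 2, 2, 2]  (obs o_1=1)
t=2: δ = [3.617e-04, 5.358e-04, 8.038e-05, 1.608e-04, 2.143e-04]  ψ = [3, 4, 0, 4, 1]  (obs o_2=3)
t=3: δ = [1.116e-05, 2.009e-05, 7.535e-06, 1.488e-05, 2.977e-05]  ψ = [1, 0, 0, 1, 1]  (obs o_3=3)
backtrack: best end state = 4; path = [2, 4, 1, 4]

path = [2, 4, 1, 4]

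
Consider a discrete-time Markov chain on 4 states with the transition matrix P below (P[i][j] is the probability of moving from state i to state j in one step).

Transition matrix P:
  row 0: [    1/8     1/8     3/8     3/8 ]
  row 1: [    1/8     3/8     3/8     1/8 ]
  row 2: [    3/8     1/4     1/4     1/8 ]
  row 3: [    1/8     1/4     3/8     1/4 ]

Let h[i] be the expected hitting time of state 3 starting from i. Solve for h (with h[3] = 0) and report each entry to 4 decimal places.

h = [4.2353, 5.6471, 5.3333, 0.0000]

First-step conditioning: h[3] = 0; for i ≠ 3, h[i] = 1 + Σ_k P[i][k]·h[k].
  h[0] = 1 + 1/8·h[0] + 1/8·h[1] + 3/8·h[2]
  h[1] = 1 + 1/8·h[0] + 3/8·h[1] + 3/8·h[2]
  h[2] = 1 + 3/8·h[0] + 1/4·h[1] + 1/4·h[2]
Solving the 3×3 linear system over states ≠ 3 gives exactly h = [72/17, 96/17, 16/3, 0] (h[3] = 0 is the target).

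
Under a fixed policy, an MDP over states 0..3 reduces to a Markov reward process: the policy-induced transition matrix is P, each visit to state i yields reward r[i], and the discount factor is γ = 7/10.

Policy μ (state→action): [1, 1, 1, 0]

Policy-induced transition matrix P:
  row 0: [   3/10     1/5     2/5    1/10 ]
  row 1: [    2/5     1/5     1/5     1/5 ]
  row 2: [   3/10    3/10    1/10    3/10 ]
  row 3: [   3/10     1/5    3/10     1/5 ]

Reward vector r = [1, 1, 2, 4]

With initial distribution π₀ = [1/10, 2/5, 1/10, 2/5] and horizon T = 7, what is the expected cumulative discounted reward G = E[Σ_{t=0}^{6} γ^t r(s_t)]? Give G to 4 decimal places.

G = 6.0924

t=0: π = [0.1000, 0.4000, 0.1000, 0.4000], E[r] = 2.3000, γ^t·E[r] = 2.300000, running G = 2.300000
t=1: π = [0.3400, 0.2100, 0.2500, 0.2000], E[r] = 1.8500, γ^t·E[r] = 1.295000, running G = 3.595000
t=2: π = [0.3210, 0.2250, 0.2630, 0.1910], E[r] = 1.8360, γ^t·E[r] = 0.899640, running G = 4.494640
t=3: π = [0.3225, 0.2263, 0.2570, 0.1942], E[r] = 1.8396, γ^t·E[r] = 0.630983, running G = 5.125623
t=4: π = [0.3226, 0.2257, 0.2582, 0.1935], E[r] = 1.8386, γ^t·E[r] = 0.441441, running G = 5.567063
t=5: π = [0.3226, 0.2258, 0.2580, 0.1936], E[r] = 1.8387, γ^t·E[r] = 0.309035, running G = 5.876098
t=6: π = [0.3226, 0.2258, 0.2581, 0.1935], E[r] = 1.8387, γ^t·E[r] = 0.216322, running G = 6.092420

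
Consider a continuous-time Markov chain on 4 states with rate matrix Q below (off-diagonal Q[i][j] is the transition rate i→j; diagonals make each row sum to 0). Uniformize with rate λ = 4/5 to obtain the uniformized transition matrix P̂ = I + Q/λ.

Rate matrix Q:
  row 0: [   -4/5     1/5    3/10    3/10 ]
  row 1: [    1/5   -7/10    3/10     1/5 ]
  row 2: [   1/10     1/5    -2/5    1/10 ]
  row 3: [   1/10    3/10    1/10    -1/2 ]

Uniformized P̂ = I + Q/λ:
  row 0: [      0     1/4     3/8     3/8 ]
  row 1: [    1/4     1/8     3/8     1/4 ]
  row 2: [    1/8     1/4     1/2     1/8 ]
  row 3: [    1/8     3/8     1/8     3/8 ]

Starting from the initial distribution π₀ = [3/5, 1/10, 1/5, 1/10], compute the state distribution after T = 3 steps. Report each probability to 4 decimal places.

t=0: π = [0.6000, 0.1000, 0.2000, 0.1000]
t=1: π = [0.0625, 0.2500, 0.3750, 0.3125]
t=2: π = [0.1484, 0.2578, 0.3438, 0.2500]
t=3: π = [0.1387, 0.2490, 0.3555, 0.2568]

π = [0.1387, 0.2490, 0.3555, 0.2568]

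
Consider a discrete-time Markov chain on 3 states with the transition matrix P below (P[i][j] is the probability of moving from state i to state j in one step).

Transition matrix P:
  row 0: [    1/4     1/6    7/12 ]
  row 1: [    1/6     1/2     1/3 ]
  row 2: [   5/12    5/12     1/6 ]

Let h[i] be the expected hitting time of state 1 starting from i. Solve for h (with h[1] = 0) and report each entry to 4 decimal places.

h = [3.7091, 0.0000, 3.0545]

First-step conditioning: h[1] = 0; for i ≠ 1, h[i] = 1 + Σ_k P[i][k]·h[k].
  h[0] = 1 + 1/4·h[0] + 7/12·h[2]
  h[2] = 1 + 5/12·h[0] + 1/6·h[2]
Solving the 2×2 linear system over states ≠ 1 gives exactly h = [204/55, 0, 168/55] (h[1] = 0 is the target).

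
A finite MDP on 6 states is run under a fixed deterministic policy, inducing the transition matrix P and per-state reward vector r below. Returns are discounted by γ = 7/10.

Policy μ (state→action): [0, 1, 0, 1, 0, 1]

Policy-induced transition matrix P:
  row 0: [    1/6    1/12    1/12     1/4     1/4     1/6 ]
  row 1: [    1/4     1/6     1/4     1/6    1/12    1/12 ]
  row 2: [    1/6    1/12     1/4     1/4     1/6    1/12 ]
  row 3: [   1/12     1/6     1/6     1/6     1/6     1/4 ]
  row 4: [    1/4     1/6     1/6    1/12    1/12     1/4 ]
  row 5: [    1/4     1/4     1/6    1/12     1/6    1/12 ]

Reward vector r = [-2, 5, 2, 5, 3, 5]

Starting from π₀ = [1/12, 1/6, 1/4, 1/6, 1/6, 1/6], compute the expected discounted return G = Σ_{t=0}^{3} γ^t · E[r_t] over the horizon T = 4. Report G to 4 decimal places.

t=0: π = [0.0833, 0.1667, 0.2500, 0.1667, 0.1667, 0.1667], E[r] = 3.3333, γ^t·E[r] = 3.333333, running G = 3.333333
t=1: π = [0.1944, 0.1528, 0.1944, 0.1667, 0.1458, 0.1458], E[r] = 2.7639, γ^t·E[r] = 1.934722, running G = 5.268056
t=2: π = [0.1898, 0.1464, 0.1794, 0.1748, 0.1580, 0.1516], E[r] = 2.8171, γ^t·E[r] = 1.380394, running G = 6.648449
t=3: π = [0.1901, 0.1485, 0.1780, 0.1716, 0.1571, 0.1546], E[r] = 2.8210, γ^t·E[r] = 0.967615, running G = 7.616064

G = 7.6161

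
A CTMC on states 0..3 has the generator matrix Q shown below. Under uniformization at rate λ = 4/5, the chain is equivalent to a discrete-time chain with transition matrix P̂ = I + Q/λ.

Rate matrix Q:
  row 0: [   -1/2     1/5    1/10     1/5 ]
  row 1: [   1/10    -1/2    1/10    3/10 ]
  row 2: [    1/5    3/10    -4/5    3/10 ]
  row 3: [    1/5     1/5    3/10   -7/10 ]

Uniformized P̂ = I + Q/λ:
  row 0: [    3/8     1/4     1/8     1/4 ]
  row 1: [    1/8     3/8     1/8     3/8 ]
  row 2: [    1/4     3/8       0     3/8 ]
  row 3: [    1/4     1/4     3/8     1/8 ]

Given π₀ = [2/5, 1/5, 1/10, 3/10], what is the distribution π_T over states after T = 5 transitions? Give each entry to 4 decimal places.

t=0: π = [0.4000, 0.2000, 0.1000, 0.3000]
t=1: π = [0.2750, 0.2875, 0.1875, 0.2500]
t=2: π = [0.2484, 0.3094, 0.1641, 0.2781]
t=3: π = [0.2424, 0.3092, 0.1740, 0.2744]
t=4: π = [0.2417, 0.3104, 0.1719, 0.2761]
t=5: π = [0.2414, 0.3103, 0.1725, 0.2758]

π = [0.2414, 0.3103, 0.1725, 0.2758]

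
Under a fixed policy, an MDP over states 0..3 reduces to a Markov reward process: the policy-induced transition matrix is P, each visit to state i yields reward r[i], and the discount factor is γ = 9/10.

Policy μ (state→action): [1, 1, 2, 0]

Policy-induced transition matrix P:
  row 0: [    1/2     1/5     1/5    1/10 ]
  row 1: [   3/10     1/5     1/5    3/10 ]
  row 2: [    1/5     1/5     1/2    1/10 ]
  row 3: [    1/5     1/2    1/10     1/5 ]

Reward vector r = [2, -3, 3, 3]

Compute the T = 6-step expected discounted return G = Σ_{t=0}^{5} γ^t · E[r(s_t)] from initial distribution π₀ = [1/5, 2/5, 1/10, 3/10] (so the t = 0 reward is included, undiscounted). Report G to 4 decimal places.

t=0: π = [0.2000, 0.4000, 0.1000, 0.3000], E[r] = 0.4000, γ^t·E[r] = 0.400000, running G = 0.400000
t=1: π = [0.3000, 0.2900, 0.2000, 0.2100], E[r] = 0.9600, γ^t·E[r] = 0.864000, running G = 1.264000
t=2: π = [0.3190, 0.2630, 0.2390, 0.1790], E[r] = 1.1030, γ^t·E[r] = 0.893430, running G = 2.157430
t=3: π = [0.3220, 0.2537, 0.2538, 0.1705], E[r] = 1.1558, γ^t·E[r] = 0.842578, running G = 3.000008
t=4: π = [0.3220, 0.2512, 0.2591, 0.1678], E[r] = 1.1711, γ^t·E[r] = 0.768378, running G = 3.768387
t=5: π = [0.3217, 0.2503, 0.2609, 0.1670], E[r] = 1.1763, γ^t·E[r] = 0.694577, running G = 4.462963

G = 4.4630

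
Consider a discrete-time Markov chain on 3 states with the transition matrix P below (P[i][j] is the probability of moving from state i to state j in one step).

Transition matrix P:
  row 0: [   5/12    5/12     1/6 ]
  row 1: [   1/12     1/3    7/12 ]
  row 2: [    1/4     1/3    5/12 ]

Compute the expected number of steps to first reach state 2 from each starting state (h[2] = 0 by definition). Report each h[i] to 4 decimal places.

h = [3.0588, 1.8824, 0.0000]

First-step conditioning: h[2] = 0; for i ≠ 2, h[i] = 1 + Σ_k P[i][k]·h[k].
  h[0] = 1 + 5/12·h[0] + 5/12·h[1]
  h[1] = 1 + 1/12·h[0] + 1/3·h[1]
Solving the 2×2 linear system over states ≠ 2 gives exactly h = [52/17, 32/17, 0] (h[2] = 0 is the target).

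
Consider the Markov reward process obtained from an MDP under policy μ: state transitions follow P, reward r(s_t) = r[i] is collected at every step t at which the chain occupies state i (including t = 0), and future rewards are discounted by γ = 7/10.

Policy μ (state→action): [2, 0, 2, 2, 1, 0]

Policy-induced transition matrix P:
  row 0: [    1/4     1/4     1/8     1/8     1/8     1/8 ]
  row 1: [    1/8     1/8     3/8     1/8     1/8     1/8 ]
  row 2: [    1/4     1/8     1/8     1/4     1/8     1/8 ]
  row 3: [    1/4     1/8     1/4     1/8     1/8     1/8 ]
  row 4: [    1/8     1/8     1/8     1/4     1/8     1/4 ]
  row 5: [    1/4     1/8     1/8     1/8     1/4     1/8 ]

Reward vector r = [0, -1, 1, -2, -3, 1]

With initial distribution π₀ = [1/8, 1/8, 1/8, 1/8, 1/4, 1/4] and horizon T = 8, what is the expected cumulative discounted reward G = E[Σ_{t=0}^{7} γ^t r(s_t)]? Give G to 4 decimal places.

G = -2.0335

t=0: π = [0.1250, 0.1250, 0.1250, 0.1250, 0.2500, 0.2500], E[r] = -0.7500, γ^t·E[r] = -0.750000, running G = -0.750000
t=1: π = [0.2031, 0.1406, 0.1719, 0.1719, 0.1563, 0.1563], E[r] = -0.6250, γ^t·E[r] = -0.437500, running G = -1.187500
t=2: π = [0.2129, 0.1504, 0.1816, 0.1660, 0.1445, 0.1445], E[r] = -0.5898, γ^t·E[r] = -0.289023, running G = -1.476523
t=3: π = [0.2131, 0.1516, 0.1833, 0.1658, 0.1431, 0.1431], E[r] = -0.5859, γ^t·E[r] = -0.200977, running G = -1.677500
t=4: π = [0.2132, 0.1516, 0.1836, 0.1658, 0.1429, 0.1429], E[r] = -0.5854, γ^t·E[r] = -0.140552, running G = -1.818052
t=5: π = [0.2132, 0.1516, 0.1836, 0.1658, 0.1429, 0.1429], E[r] = -0.5854, γ^t·E[r] = -0.098381, running G = -1.916433
t=6: π = [0.2132, 0.1516, 0.1836, 0.1658, 0.1429, 0.1429], E[r] = -0.5853, γ^t·E[r] = -0.068866, running G = -1.985299
t=7: π = [0.2132, 0.1516, 0.1836, 0.1658, 0.1429, 0.1429], E[r] = -0.5853, γ^t·E[r] = -0.048206, running G = -2.033504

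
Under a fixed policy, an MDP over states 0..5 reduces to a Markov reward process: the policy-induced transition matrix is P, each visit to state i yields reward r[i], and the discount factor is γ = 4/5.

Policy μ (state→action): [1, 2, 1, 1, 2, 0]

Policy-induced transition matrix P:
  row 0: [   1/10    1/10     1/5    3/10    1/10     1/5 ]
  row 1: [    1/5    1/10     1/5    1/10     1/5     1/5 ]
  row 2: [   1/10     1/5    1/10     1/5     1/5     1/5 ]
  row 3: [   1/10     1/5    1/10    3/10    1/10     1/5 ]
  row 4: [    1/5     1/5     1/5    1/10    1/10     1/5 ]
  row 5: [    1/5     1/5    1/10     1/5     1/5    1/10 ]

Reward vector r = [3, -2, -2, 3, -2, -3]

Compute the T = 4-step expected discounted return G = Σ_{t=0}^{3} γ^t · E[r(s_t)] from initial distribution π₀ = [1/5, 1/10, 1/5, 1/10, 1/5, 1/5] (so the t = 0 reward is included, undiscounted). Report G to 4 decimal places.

G = -1.5230

t=0: π = [0.2000, 0.1000, 0.2000, 0.1000, 0.2000, 0.2000], E[r] = -0.7000, γ^t·E[r] = -0.700000, running G = -0.700000
t=1: π = [0.1500, 0.1700, 0.1500, 0.2000, 0.1500, 0.1800], E[r] = -0.4300, γ^t·E[r] = -0.344000, running G = -1.044000
t=2: π = [0.1500, 0.1680, 0.1470, 0.2030, 0.1500, 0.1820], E[r] = -0.4170, γ^t·E[r] = -0.266880, running G = -1.310880
t=3: π = [0.1500, 0.1682, 0.1468, 0.2035, 0.1497, 0.1818], E[r] = -0.4143, γ^t·E[r] = -0.212122, running G = -1.523002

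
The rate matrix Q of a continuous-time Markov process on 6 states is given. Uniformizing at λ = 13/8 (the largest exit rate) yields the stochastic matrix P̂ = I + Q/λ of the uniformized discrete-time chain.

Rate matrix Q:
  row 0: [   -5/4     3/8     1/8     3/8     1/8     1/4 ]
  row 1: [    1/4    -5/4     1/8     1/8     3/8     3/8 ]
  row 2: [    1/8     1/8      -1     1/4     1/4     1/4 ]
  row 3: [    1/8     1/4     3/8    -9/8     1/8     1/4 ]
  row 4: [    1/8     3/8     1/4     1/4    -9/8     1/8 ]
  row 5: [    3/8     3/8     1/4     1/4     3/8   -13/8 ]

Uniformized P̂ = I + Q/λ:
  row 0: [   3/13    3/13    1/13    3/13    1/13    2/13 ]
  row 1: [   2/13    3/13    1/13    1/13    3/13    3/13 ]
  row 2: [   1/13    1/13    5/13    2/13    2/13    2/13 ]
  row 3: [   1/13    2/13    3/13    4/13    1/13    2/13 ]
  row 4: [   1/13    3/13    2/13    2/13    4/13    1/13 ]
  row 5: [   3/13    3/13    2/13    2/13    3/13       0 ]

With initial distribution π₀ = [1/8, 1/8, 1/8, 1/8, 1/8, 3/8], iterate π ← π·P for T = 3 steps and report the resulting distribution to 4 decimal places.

π = [0.1335, 0.1896, 0.1839, 0.1767, 0.1832, 0.1331]

t=0: π = [0.1250, 0.1250, 0.1250, 0.1250, 0.1250, 0.3750]
t=1: π = [0.1635, 0.2019, 0.1731, 0.1731, 0.1923, 0.0962]
t=2: π = [0.1324, 0.1908, 0.1790, 0.1775, 0.1805, 0.1398]
t=3: π = [0.1335, 0.1896, 0.1839, 0.1767, 0.1832, 0.1331]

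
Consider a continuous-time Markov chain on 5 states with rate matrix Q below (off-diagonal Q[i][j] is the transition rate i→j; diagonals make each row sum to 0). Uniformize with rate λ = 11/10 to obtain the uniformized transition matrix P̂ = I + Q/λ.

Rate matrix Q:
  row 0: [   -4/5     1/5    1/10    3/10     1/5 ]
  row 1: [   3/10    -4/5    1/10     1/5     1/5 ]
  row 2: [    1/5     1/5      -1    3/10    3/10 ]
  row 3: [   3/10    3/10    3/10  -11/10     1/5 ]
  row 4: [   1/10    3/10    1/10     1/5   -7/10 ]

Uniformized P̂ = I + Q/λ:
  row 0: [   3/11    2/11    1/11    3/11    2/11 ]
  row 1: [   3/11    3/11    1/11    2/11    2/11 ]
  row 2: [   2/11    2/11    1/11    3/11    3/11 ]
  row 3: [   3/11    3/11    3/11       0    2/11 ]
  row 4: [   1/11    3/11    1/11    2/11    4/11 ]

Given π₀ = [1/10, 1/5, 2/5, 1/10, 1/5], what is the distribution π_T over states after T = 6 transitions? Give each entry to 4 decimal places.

π = [0.2186, 0.2416, 0.1237, 0.1801, 0.2360]

t=0: π = [0.1000, 0.2000, 0.4000, 0.1000, 0.2000]
t=1: π = [0.2000, 0.2273, 0.1091, 0.2091, 0.2545]
t=2: π = [0.2165, 0.2446, 0.1289, 0.1719, 0.2380]
t=3: π = [0.2177, 0.2413, 0.1222, 0.1820, 0.2368]
t=4: π = [0.2186, 0.2418, 0.1240, 0.1796, 0.2360]
t=5: π = [0.2185, 0.2416, 0.1236, 0.1803, 0.2360]
t=6: π = [0.2186, 0.2416, 0.1237, 0.1801, 0.2360]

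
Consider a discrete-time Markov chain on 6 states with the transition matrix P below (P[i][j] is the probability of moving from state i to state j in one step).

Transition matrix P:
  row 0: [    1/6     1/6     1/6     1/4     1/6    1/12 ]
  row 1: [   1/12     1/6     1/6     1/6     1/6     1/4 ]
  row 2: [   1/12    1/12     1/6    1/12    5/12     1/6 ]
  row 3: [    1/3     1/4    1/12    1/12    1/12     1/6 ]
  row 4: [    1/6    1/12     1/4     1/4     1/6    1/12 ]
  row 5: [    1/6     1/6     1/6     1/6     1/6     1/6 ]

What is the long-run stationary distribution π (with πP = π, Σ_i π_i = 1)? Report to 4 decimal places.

Balance equations π_j = Σ_i π_i·P[i][j]:
  π_0 = 1/6·π_0 + 1/12·π_1 + 1/12·π_2 + 1/3·π_3 + 1/6·π_4 + 1/6·π_5
  π_1 = 1/6·π_0 + 1/6·π_1 + 1/12·π_2 + 1/4·π_3 + 1/12·π_4 + 1/6·π_5
  π_2 = 1/6·π_0 + 1/6·π_1 + 1/6·π_2 + 1/12·π_3 + 1/4·π_4 + 1/6·π_5
  π_3 = 1/4·π_0 + 1/6·π_1 + 1/12·π_2 + 1/12·π_3 + 1/4·π_4 + 1/6·π_5
  π_4 = 1/6·π_0 + 1/6·π_1 + 5/12·π_2 + 1/12·π_3 + 1/6·π_4 + 1/6·π_5
  normalize: π_0 + π_1 + π_2 + π_3 + π_4 + π_5 = 1
Solving the linear system gives exactly π = [6268/37267, 5606/37267, 6292/37267, 6290/37267, 7260/37267, 5551/37267].

π = [0.1682, 0.1504, 0.1688, 0.1688, 0.1948, 0.1490]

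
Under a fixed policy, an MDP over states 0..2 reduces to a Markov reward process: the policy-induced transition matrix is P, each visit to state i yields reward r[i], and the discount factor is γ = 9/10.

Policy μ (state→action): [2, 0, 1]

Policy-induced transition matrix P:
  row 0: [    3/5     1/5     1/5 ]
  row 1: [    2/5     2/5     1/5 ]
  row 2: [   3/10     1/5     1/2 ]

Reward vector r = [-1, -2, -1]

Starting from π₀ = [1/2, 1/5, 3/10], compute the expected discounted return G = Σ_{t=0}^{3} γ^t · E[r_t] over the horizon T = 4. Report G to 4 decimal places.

t=0: π = [0.5000, 0.2000, 0.3000], E[r] = -1.2000, γ^t·E[r] = -1.200000, running G = -1.200000
t=1: π = [0.4700, 0.2400, 0.2900], E[r] = -1.2400, γ^t·E[r] = -1.116000, running G = -2.316000
t=2: π = [0.4650, 0.2480, 0.2870], E[r] = -1.2480, γ^t·E[r] = -1.010880, running G = -3.326880
t=3: π = [0.4643, 0.2496, 0.2861], E[r] = -1.2496, γ^t·E[r] = -0.910958, running G = -4.237838

G = -4.2378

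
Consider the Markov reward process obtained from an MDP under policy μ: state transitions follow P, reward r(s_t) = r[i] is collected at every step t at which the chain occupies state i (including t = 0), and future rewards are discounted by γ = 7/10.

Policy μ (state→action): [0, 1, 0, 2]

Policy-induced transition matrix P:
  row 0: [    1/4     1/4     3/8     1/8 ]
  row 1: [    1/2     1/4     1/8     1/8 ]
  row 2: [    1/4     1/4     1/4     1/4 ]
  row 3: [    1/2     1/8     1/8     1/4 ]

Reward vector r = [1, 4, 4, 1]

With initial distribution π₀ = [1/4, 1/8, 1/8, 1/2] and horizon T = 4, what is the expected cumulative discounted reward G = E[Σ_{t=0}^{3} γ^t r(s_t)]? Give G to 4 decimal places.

G = 5.2890

t=0: π = [0.2500, 0.1250, 0.1250, 0.5000], E[r] = 1.7500, γ^t·E[r] = 1.750000, running G = 1.750000
t=1: π = [0.4063, 0.1875, 0.2031, 0.2031], E[r] = 2.1719, γ^t·E[r] = 1.520313, running G = 3.270313
t=2: π = [0.3477, 0.2246, 0.2520, 0.1758], E[r] = 2.4297, γ^t·E[r] = 1.190547, running G = 4.460859
t=3: π = [0.3501, 0.2280, 0.2434, 0.1785], E[r] = 2.4143, γ^t·E[r] = 0.828107, running G = 5.288967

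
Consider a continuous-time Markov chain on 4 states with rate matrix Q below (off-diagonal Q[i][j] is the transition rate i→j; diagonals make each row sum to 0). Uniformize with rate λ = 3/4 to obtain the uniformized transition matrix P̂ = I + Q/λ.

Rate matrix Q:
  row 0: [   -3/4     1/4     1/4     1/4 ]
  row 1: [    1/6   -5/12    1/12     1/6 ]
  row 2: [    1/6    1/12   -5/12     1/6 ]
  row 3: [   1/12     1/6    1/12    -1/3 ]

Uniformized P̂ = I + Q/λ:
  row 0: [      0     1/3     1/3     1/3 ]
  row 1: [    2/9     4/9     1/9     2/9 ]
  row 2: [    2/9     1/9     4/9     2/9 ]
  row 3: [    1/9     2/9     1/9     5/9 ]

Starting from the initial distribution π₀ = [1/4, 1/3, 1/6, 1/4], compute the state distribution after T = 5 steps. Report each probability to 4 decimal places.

π = [0.1493, 0.2762, 0.2166, 0.3580]

t=0: π = [0.2500, 0.3333, 0.1667, 0.2500]
t=1: π = [0.1389, 0.3056, 0.2222, 0.3333]
t=2: π = [0.1543, 0.2809, 0.2160, 0.3488]
t=3: π = [0.1492, 0.2778, 0.2174, 0.3556]
t=4: π = [0.1496, 0.2764, 0.2167, 0.3573]
t=5: π = [0.1493, 0.2762, 0.2166, 0.3580]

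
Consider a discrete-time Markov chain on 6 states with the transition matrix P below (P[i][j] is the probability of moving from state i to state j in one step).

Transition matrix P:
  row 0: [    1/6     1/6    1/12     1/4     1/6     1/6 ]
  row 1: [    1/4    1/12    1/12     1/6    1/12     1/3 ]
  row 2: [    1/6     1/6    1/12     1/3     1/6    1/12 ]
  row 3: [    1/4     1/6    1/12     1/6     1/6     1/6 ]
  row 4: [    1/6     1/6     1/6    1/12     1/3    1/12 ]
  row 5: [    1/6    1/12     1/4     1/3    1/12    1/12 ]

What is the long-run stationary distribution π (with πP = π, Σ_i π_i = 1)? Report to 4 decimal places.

π = [0.1964, 0.1421, 0.1231, 0.2149, 0.1705, 0.1531]

Balance equations π_j = Σ_i π_i·P[i][j]:
  π_0 = 1/6·π_0 + 1/4·π_1 + 1/6·π_2 + 1/4·π_3 + 1/6·π_4 + 1/6·π_5
  π_1 = 1/6·π_0 + 1/12·π_1 + 1/6·π_2 + 1/6·π_3 + 1/6·π_4 + 1/12·π_5
  π_2 = 1/12·π_0 + 1/12·π_1 + 1/12·π_2 + 1/12·π_3 + 1/6·π_4 + 1/4·π_5
  π_3 = 1/4·π_0 + 1/6·π_1 + 1/3·π_2 + 1/6·π_3 + 1/12·π_4 + 1/3·π_5
  π_4 = 1/6·π_0 + 1/12·π_1 + 1/6·π_2 + 1/6·π_3 + 1/3·π_4 + 1/12·π_5
  normalize: π_0 + π_1 + π_2 + π_3 + π_4 + π_5 = 1
Solving the linear system gives exactly π = [13165/67028, 1465/10312, 1269/10312, 28803/134056, 879/5156, 1579/10312].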